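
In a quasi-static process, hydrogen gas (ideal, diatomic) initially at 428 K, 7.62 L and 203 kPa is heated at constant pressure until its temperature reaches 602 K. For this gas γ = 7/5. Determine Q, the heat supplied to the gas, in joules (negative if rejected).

2200 J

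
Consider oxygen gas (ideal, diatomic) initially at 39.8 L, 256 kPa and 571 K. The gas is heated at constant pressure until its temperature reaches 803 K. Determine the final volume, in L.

56.0 L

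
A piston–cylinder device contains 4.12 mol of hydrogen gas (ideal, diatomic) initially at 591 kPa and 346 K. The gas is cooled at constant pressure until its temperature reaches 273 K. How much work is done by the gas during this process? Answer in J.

V₁ = nRT₁/P₁ = 4.12×8.314×346/591 = 20.1 L.
Isobaric: P stays 591 kPa; V/T = const ⇒ T₂ = 273 K, V₂ = 15.8 L.
W = PΔV = 591×(15.8−20.1) kPa·L = -2500 J.

-2500 J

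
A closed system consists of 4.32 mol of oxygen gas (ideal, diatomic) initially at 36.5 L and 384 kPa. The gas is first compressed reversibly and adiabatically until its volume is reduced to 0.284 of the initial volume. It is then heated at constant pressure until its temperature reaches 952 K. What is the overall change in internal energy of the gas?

T₁ = P₁V₁/(nR) = 384×36.5/(4.32×8.314) = 390 K.
Step 1 — Adiabatic: TV^(γ−1) = const ⇒ T₂ = 390×(3.52)^0.400 = 646 K; PV^γ = const ⇒ P₂ = 2240 kPa.
ΔU = nCvΔT = 4.32×20.8×(646−390) = 22900 J.
Q = 0 for an adiabatic process, so W = −ΔU = -22900 J.
State after step 1: P = 2240 kPa, V = 10.4 L, T = 646 K.
Step 2 — Isobaric: P stays 2240 kPa; V/T = const ⇒ T₂ = 952 K, V₂ = 15.3 L.
W = PΔV = 2240×(15.3−10.4) kPa·L = 11000 J.
ΔU = nCvΔT = 4.32×20.8×(952−646) = 27500 J.
Q = ΔU + W = nCpΔT = 38500 J.
Net over both steps: W = -11900 J, Q = 38500 J, ΔU = 50400 J.

50400 J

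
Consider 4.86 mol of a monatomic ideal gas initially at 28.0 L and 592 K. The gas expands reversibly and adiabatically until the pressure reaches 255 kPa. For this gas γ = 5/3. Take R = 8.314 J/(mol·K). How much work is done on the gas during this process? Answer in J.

-13800 J

P₁ = nRT₁/V₁ = 4.86×8.314×592/28.0 = 854 kPa.
Adiabatic: T₂/T₁ = (P₂/P₁)^((γ−1)/γ) ⇒ T₂ = 592×(0.298)^0.400 = 365 K; V₂ = 57.8 L.
ΔU = nCvΔT = 4.86×12.5×(365−592) = -13800 J.
Q = 0 for an adiabatic process, so W = −ΔU = 13800 J.
Work done on the gas = −W_by = -13800 J.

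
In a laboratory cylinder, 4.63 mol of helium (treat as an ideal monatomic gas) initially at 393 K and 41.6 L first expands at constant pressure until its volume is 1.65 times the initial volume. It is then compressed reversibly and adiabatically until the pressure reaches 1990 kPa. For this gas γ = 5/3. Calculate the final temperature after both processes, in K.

1280 K

P₁ = nRT₁/V₁ = 4.63×8.314×393/41.6 = 364 kPa.
Step 1 — Isobaric: P stays 364 kPa; V/T = const ⇒ T₂ = 648 K, V₂ = 68.6 L.
W = PΔV = 364×(68.6−41.6) kPa·L = 9830 J.
ΔU = nCvΔT = 4.63×12.5×(648−393) = 14700 J.
Q = ΔU + W = nCpΔT = 24600 J.
State after step 1: P = 364 kPa, V = 68.6 L, T = 648 K.
Step 2 — Adiabatic: T₂/T₁ = (P₂/P₁)^((γ−1)/γ) ⇒ T₂ = 648×(5.47)^0.400 = 1280 K; V₂ = 24.8 L.
ΔU = nCvΔT = 4.63×12.5×(1280−648) = 36500 J.
Q = 0 for an adiabatic process, so W = −ΔU = -36500 J.
Net over both steps: W = -26600 J, Q = 24600 J, ΔU = 51200 J.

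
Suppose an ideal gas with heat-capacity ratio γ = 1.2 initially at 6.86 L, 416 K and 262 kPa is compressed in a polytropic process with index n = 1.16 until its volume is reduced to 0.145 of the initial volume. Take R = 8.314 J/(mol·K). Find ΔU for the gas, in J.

n = P₁V₁/(RT₁) = 262×6.86/(8.314×416) = 0.520 mol.
Polytropic n=1.16: T₂ = T₁(V₁/V₂)^(n−1) = 416×(6.90)^0.16 = 567 K; P₂ = P₁(V₁/V₂)^n = 2460 kPa.
For an ideal gas ΔU = nCvΔT with Cv = R/(γ−1) = 41.6 J/(mol·K).
ΔU = 0.520×41.6×(567−416) = 3250 J.

3250 J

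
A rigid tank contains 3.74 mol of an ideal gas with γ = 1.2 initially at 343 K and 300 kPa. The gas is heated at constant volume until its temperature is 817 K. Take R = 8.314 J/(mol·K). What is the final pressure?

V₁ = nRT₁/P₁ = 3.74×8.314×343/300 = 35.6 L.
Isochoric: V stays 35.6 L; P/T = const ⇒ T₂ = 817 K, P₂ = 715 kPa.

715 kPa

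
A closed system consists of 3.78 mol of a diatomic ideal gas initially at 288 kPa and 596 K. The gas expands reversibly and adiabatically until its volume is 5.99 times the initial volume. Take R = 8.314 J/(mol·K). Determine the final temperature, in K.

291 K

V₁ = nRT₁/P₁ = 3.78×8.314×596/288 = 65.0 L.
Adiabatic: TV^(γ−1) = const ⇒ T₂ = 596×(0.167)^0.400 = 291 K; PV^γ = const ⇒ P₂ = 23.5 kPa.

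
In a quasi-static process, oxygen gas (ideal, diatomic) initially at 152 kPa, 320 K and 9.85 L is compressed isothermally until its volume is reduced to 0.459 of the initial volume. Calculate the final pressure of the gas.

Isothermal: T stays 320 K; PV = const ⇒ V₂ = 4.52 L, P₂ = 331 kPa.

331 kPa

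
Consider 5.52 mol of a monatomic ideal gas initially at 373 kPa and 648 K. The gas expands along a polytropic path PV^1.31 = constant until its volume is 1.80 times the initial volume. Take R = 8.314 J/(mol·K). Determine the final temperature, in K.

540 K

V₁ = nRT₁/P₁ = 5.52×8.314×648/373 = 79.7 L.
Polytropic n=1.31: T₂ = T₁(V₁/V₂)^(n−1) = 648×(0.556)^0.31 = 540 K; P₂ = P₁(V₁/V₂)^n = 173 kPa.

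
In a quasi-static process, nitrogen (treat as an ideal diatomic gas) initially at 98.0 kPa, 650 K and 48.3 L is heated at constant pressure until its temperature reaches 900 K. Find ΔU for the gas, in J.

n = P₁V₁/(RT₁) = 98.0×48.3/(8.314×650) = 0.876 mol.
Isobaric: P stays 98.0 kPa; V/T = const ⇒ T₂ = 900 K, V₂ = 66.9 L.
For an ideal gas ΔU = nCvΔT with Cv = (5/2)R = 20.8 J/(mol·K).
ΔU = 0.876×20.8×(900−650) = 4550 J.

4550 J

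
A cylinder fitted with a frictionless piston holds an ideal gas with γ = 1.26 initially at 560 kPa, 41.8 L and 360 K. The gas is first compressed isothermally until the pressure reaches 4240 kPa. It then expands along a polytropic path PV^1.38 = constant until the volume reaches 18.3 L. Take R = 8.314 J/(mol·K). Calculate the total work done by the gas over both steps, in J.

-24900 J

n = P₁V₁/(RT₁) = 560×41.8/(8.314×360) = 7.82 mol.
Step 1 — Isothermal: T stays 360 K; PV = const ⇒ V₂ = 5.52 L, P₂ = 4240 kPa.
ΔU = 0 (ideal gas, T constant).
W = nRT ln(V₂/V₁) = 7.82×8.314×360×ln(0.132) = -47400 J.
Q = ΔU + W = -47400 J.
State after step 1: P = 4240 kPa, V = 5.52 L, T = 360 K.
Step 2 — Polytropic n=1.38: T₂ = T₁(V₁/V₂)^(n−1) = 360×(0.302)^0.38 = 228 K; P₂ = P₁(V₁/V₂)^n = 811 kPa.
W = (P₁V₁−P₂V₂)/(n−1) = (4240×5.52−811×18.3)/0.38 = 22500 J.
ΔU = nCvΔT = 7.82×32.0×(228−360) = -32900 J.
Q = ΔU + W = -10400 J.
Net over both steps: W = -24900 J, Q = -57800 J, ΔU = -32900 J.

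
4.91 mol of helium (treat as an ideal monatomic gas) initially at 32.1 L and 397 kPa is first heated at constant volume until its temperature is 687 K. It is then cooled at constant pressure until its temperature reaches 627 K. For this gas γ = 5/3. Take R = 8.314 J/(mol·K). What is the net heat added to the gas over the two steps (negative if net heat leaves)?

16800 J

T₁ = P₁V₁/(nR) = 397×32.1/(4.91×8.314) = 312 K.
Step 1 — Isochoric: V stays 32.1 L; P/T = const ⇒ T₂ = 687 K, P₂ = 874 kPa.
W = 0 (no volume change).
ΔU = nCvΔT = 4.91×12.5×(687−312) = 23000 J.
Q = ΔU = 23000 J.
State after step 1: P = 874 kPa, V = 32.1 L, T = 687 K.
Step 2 — Isobaric: P stays 874 kPa; V/T = const ⇒ T₂ = 627 K, V₂ = 29.3 L.
W = PΔV = 874×(29.3−32.1) kPa·L = -2450 J.
ΔU = nCvΔT = 4.91×12.5×(627−687) = -3670 J.
Q = ΔU + W = nCpΔT = -6120 J.
Net over both steps: W = -2450 J, Q = 16800 J, ΔU = 19300 J.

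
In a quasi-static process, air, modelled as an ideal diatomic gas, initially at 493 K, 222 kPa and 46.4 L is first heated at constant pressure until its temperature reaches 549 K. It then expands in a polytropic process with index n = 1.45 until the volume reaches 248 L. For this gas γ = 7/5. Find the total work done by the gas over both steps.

n = P₁V₁/(RT₁) = 222×46.4/(8.314×493) = 2.51 mol.
Step 1 — Isobaric: P stays 222 kPa; V/T = const ⇒ T₂ = 549 K, V₂ = 51.7 L.
W = PΔV = 222×(51.7−46.4) kPa·L = 1170 J.
ΔU = nCvΔT = 2.51×20.8×(549−493) = 2930 J.
Q = ΔU + W = nCpΔT = 4100 J.
State after step 1: P = 222 kPa, V = 51.7 L, T = 549 K.
Step 2 — Polytropic n=1.45: T₂ = T₁(V₁/V₂)^(n−1) = 549×(0.208)^0.45 = 271 K; P₂ = P₁(V₁/V₂)^n = 22.8 kPa.
W = (P₁V₁−P₂V₂)/(n−1) = (222×51.7−22.8×248)/0.45 = 12900 J.
ΔU = nCvΔT = 2.51×20.8×(271−549) = -14500 J.
Q = ΔU + W = -1610 J.
Net over both steps: W = 14100 J, Q = 2480 J, ΔU = -11600 J.

14100 J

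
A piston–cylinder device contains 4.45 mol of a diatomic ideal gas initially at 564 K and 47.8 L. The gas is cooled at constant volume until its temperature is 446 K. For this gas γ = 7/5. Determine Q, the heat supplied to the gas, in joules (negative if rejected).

P₁ = nRT₁/V₁ = 4.45×8.314×564/47.8 = 437 kPa.
Isochoric: V stays 47.8 L; P/T = const ⇒ T₂ = 446 K, P₂ = 345 kPa.
W = 0 (no volume change).
ΔU = nCvΔT = 4.45×20.8×(446−564) = -10900 J.
Q = ΔU = -10900 J.

-10900 J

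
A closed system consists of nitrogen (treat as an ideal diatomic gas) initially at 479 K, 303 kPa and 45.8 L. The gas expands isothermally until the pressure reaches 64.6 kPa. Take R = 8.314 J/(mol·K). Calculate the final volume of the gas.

215 L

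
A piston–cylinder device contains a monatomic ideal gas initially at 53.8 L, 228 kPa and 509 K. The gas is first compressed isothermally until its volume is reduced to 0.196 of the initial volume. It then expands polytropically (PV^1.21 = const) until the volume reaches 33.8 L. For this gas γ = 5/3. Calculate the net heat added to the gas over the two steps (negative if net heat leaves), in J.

n = P₁V₁/(RT₁) = 228×53.8/(8.314×509) = 2.90 mol.
Step 1 — Isothermal: T stays 509 K; PV = const ⇒ V₂ = 10.5 L, P₂ = 1160 kPa.
ΔU = 0 (ideal gas, T constant).
W = nRT ln(V₂/V₁) = 2.90×8.314×509×ln(0.196) = -20000 J.
Q = ΔU + W = -20000 J.
State after step 1: P = 1160 kPa, V = 10.5 L, T = 509 K.
Step 2 — Polytropic n=1.21: T₂ = T₁(V₁/V₂)^(n−1) = 509×(0.312)^0.21 = 399 K; P₂ = P₁(V₁/V₂)^n = 284 kPa.
W = (P₁V₁−P₂V₂)/(n−1) = (1160×10.5−284×33.8)/0.21 = 12700 J.
ΔU = nCvΔT = 2.90×12.5×(399−509) = -3990 J.
Q = ΔU + W = 8680 J.
Net over both steps: W = -7310 J, Q = -11300 J, ΔU = -3990 J.

-11300 J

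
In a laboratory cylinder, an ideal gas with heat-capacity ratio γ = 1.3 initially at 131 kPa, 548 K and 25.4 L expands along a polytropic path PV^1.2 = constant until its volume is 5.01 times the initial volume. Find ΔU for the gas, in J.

n = P₁V₁/(RT₁) = 131×25.4/(8.314×548) = 0.730 mol.
Polytropic n=1.2: T₂ = T₁(V₁/V₂)^(n−1) = 548×(0.200)^0.20 = 397 K; P₂ = P₁(V₁/V₂)^n = 18.9 kPa.
For an ideal gas ΔU = nCvΔT with Cv = R/(γ−1) = 27.7 J/(mol·K).
ΔU = 0.730×27.7×(397−548) = -3060 J.

-3060 J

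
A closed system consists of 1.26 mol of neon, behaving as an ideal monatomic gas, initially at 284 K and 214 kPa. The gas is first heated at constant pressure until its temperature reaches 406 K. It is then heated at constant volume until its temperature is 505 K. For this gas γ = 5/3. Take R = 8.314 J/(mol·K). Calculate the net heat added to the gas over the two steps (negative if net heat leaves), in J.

V₁ = nRT₁/P₁ = 1.26×8.314×284/214 = 13.9 L.
Step 1 — Isobaric: P stays 214 kPa; V/T = const ⇒ T₂ = 406 K, V₂ = 19.9 L.
W = PΔV = 214×(19.9−13.9) kPa·L = 1280 J.
ΔU = nCvΔT = 1.26×12.5×(406−284) = 1920 J.
Q = ΔU + W = nCpΔT = 3200 J.
State after step 1: P = 214 kPa, V = 19.9 L, T = 406 K.
Step 2 — Isochoric: V stays 19.9 L; P/T = const ⇒ T₂ = 505 K, P₂ = 266 kPa.
W = 0 (no volume change).
ΔU = nCvΔT = 1.26×12.5×(505−406) = 1560 J.
Q = ΔU = 1560 J.
Net over both steps: W = 1280 J, Q = 4750 J, ΔU = 3470 J.

4750 J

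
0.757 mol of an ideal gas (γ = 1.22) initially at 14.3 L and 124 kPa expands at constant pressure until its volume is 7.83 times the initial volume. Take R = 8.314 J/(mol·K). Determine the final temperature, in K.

2210 K

T₁ = P₁V₁/(nR) = 124×14.3/(0.757×8.314) = 282 K.
Isobaric: P stays 124 kPa; V/T = const ⇒ T₂ = 2210 K, V₂ = 112 L.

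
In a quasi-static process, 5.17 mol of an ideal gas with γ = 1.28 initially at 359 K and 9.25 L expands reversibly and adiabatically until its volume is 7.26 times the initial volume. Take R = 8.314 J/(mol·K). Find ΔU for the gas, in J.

P₁ = nRT₁/V₁ = 5.17×8.314×359/9.25 = 1670 kPa.
Adiabatic: TV^(γ−1) = const ⇒ T₂ = 359×(0.138)^0.280 = 206 K; PV^γ = const ⇒ P₂ = 132 kPa.
For an ideal gas ΔU = nCvΔT with Cv = R/(γ−1) = 29.7 J/(mol·K).
ΔU = 5.17×29.7×(206−359) = -23500 J.

-23500 J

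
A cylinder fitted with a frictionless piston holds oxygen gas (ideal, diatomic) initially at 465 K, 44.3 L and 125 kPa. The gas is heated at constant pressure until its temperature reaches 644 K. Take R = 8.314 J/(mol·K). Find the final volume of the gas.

61.4 L

Isobaric: P stays 125 kPa; V/T = const ⇒ T₂ = 644 K, V₂ = 61.4 L.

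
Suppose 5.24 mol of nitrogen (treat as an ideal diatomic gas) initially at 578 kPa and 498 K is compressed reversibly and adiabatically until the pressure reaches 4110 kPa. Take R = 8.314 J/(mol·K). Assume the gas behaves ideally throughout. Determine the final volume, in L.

9.25 L

V₁ = nRT₁/P₁ = 5.24×8.314×498/578 = 37.5 L.
Adiabatic: T₂/T₁ = (P₂/P₁)^((γ−1)/γ) ⇒ T₂ = 498×(7.11)^0.286 = 872 K; V₂ = 9.25 L.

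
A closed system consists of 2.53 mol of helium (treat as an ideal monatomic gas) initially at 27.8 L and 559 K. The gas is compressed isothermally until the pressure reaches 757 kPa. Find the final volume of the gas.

15.5 L

P₁ = nRT₁/V₁ = 2.53×8.314×559/27.8 = 423 kPa.
Isothermal: T stays 559 K; PV = const ⇒ V₂ = 15.5 L, P₂ = 757 kPa.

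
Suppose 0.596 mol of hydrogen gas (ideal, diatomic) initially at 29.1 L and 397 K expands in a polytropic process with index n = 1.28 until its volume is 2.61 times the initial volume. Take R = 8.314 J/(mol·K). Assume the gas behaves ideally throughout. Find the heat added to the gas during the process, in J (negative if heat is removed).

P₁ = nRT₁/V₁ = 0.596×8.314×397/29.1 = 67.6 kPa.
Polytropic n=1.28: T₂ = T₁(V₁/V₂)^(n−1) = 397×(0.383)^0.28 = 303 K; P₂ = P₁(V₁/V₂)^n = 19.8 kPa.
W = (P₁V₁−P₂V₂)/(n−1) = (67.6×29.1−19.8×76.0)/0.28 = 1660 J.
ΔU = nCvΔT = 0.596×20.8×(303−397) = -1160 J.
Q = ΔU + W = 497 J.

497 J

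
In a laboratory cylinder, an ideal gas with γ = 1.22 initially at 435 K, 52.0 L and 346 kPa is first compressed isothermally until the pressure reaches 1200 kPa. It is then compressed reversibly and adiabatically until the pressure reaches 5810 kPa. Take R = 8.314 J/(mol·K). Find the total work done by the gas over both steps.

n = P₁V₁/(RT₁) = 346×52.0/(8.314×435) = 4.97 mol.
Step 1 — Isothermal: T stays 435 K; PV = const ⇒ V₂ = 15.0 L, P₂ = 1200 kPa.
ΔU = 0 (ideal gas, T constant).
W = nRT ln(V₂/V₁) = 4.97×8.314×435×ln(0.288) = -22400 J.
Q = ΔU + W = -22400 J.
State after step 1: P = 1200 kPa, V = 15.0 L, T = 435 K.
Step 2 — Adiabatic: T₂/T₁ = (P₂/P₁)^((γ−1)/γ) ⇒ T₂ = 435×(4.84)^0.180 = 578 K; V₂ = 4.12 L.
ΔU = nCvΔT = 4.97×37.8×(578−435) = 26900 J.
Q = 0 for an adiabatic process, so W = −ΔU = -26900 J.
Net over both steps: W = -49300 J, Q = -22400 J, ΔU = 26900 J.

-49300 J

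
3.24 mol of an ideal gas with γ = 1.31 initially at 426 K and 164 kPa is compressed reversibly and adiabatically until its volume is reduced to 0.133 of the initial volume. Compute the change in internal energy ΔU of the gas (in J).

32200 J

V₁ = nRT₁/P₁ = 3.24×8.314×426/164 = 70.0 L.
Adiabatic: TV^(γ−1) = const ⇒ T₂ = 426×(7.52)^0.310 = 796 K; PV^γ = const ⇒ P₂ = 2300 kPa.
For an ideal gas ΔU = nCvΔT with Cv = R/(γ−1) = 26.8 J/(mol·K).
ΔU = 3.24×26.8×(796−426) = 32200 J.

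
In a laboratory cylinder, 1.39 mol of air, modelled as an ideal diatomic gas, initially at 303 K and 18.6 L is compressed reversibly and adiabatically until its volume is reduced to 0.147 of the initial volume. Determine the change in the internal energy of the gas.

P₁ = nRT₁/V₁ = 1.39×8.314×303/18.6 = 188 kPa.
Adiabatic: TV^(γ−1) = const ⇒ T₂ = 303×(6.80)^0.400 = 652 K; PV^γ = const ⇒ P₂ = 2760 kPa.
For an ideal gas ΔU = nCvΔT with Cv = (5/2)R = 20.8 J/(mol·K).
ΔU = 1.39×20.8×(652−303) = 10100 J.

10100 J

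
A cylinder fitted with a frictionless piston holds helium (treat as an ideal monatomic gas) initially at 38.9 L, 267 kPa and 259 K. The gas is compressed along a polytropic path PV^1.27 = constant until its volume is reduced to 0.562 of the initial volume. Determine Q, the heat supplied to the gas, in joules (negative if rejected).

n = P₁V₁/(RT₁) = 267×38.9/(8.314×259) = 4.82 mol.
Polytropic n=1.27: T₂ = T₁(V₁/V₂)^(n−1) = 259×(1.78)^0.27 = 303 K; P₂ = P₁(V₁/V₂)^n = 555 kPa.
W = (P₁V₁−P₂V₂)/(n−1) = (267×38.9−555×21.9)/0.27 = -6480 J.
ΔU = nCvΔT = 4.82×12.5×(303−259) = 2620 J.
Q = ΔU + W = -3850 J.

-3850 J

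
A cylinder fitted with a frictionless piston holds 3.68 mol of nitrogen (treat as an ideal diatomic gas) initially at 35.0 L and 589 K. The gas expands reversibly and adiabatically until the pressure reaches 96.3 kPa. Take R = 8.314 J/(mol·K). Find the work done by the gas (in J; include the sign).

17100 J

P₁ = nRT₁/V₁ = 3.68×8.314×589/35.0 = 515 kPa.
Adiabatic: T₂/T₁ = (P₂/P₁)^((γ−1)/γ) ⇒ T₂ = 589×(0.187)^0.286 = 365 K; V₂ = 116 L.
ΔU = nCvΔT = 3.68×20.8×(365−589) = -17100 J.
Q = 0 for an adiabatic process, so W = −ΔU = 17100 J.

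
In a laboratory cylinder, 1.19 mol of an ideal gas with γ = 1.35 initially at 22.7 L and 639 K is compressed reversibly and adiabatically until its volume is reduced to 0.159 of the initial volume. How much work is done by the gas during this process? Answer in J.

P₁ = nRT₁/V₁ = 1.19×8.314×639/22.7 = 279 kPa.
Adiabatic: TV^(γ−1) = const ⇒ T₂ = 639×(6.29)^0.350 = 1220 K; PV^γ = const ⇒ P₂ = 3330 kPa.
ΔU = nCvΔT = 1.19×23.8×(1220−639) = 16300 J.
Q = 0 for an adiabatic process, so W = −ΔU = -16300 J.

-16300 J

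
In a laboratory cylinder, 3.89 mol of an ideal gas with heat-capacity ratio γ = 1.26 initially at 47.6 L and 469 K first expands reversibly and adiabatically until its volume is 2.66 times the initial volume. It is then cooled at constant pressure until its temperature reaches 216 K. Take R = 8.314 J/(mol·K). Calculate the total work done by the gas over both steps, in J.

P₁ = nRT₁/V₁ = 3.89×8.314×469/47.6 = 319 kPa.
Step 1 — Adiabatic: TV^(γ−1) = const ⇒ T₂ = 469×(0.376)^0.260 = 364 K; PV^γ = const ⇒ P₂ = 92.9 kPa.
ΔU = nCvΔT = 3.89×32.0×(364−469) = -13100 J.
Q = 0 for an adiabatic process, so W = −ΔU = 13100 J.
State after step 1: P = 92.9 kPa, V = 127 L, T = 364 K.
Step 2 — Isobaric: P stays 92.9 kPa; V/T = const ⇒ T₂ = 216 K, V₂ = 75.2 L.
W = PΔV = 92.9×(75.2−127) kPa·L = -4780 J.
ΔU = nCvΔT = 3.89×32.0×(216−364) = -18400 J.
Q = ΔU + W = nCpΔT = -23100 J.
Net over both steps: W = 8330 J, Q = -23100 J, ΔU = -31500 J.

8330 J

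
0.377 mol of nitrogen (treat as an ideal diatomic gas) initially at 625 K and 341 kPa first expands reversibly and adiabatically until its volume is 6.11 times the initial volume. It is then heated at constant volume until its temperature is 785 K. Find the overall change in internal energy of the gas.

1250 J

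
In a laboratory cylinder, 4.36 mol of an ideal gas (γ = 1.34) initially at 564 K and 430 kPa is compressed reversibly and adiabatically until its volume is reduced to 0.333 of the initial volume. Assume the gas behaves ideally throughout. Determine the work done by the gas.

V₁ = nRT₁/P₁ = 4.36×8.314×564/430 = 47.5 L.
Adiabatic: TV^(γ−1) = const ⇒ T₂ = 564×(3.00)^0.340 = 820 K; PV^γ = const ⇒ P₂ = 1880 kPa.
ΔU = nCvΔT = 4.36×24.5×(820−564) = 27300 J.
Q = 0 for an adiabatic process, so W = −ΔU = -27300 J.

-27300 J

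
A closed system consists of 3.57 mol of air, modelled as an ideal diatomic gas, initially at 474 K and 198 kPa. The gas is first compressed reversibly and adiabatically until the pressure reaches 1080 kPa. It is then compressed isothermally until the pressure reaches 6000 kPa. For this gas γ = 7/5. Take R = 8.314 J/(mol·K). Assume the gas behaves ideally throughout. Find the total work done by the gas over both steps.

V₁ = nRT₁/P₁ = 3.57×8.314×474/198 = 71.1 L.
Step 1 — Adiabatic: T₂/T₁ = (P₂/P₁)^((γ−1)/γ) ⇒ T₂ = 474×(5.45)^0.286 = 770 K; V₂ = 21.2 L.
ΔU = nCvΔT = 3.57×20.8×(770−474) = 21900 J.
Q = 0 for an adiabatic process, so W = −ΔU = -21900 J.
State after step 1: P = 1080 kPa, V = 21.2 L, T = 770 K.
Step 2 — Isothermal: T stays 770 K; PV = const ⇒ V₂ = 3.81 L, P₂ = 6000 kPa.
ΔU = 0 (ideal gas, T constant).
W = nRT ln(V₂/V₁) = 3.57×8.314×770×ln(0.180) = -39200 J.
Q = ΔU + W = -39200 J.
Net over both steps: W = -61100 J, Q = -39200 J, ΔU = 21900 J.

-61100 J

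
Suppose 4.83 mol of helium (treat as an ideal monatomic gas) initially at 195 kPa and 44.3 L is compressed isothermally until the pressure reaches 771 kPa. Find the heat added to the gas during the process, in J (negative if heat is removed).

-11900 J

T₁ = P₁V₁/(nR) = 195×44.3/(4.83×8.314) = 215 K.
Isothermal: T stays 215 K; PV = const ⇒ V₂ = 11.2 L, P₂ = 771 kPa.
ΔU = 0 (ideal gas, T constant).
W = nRT ln(V₂/V₁) = 4.83×8.314×215×ln(0.253) = -11900 J.
Q = ΔU + W = -11900 J.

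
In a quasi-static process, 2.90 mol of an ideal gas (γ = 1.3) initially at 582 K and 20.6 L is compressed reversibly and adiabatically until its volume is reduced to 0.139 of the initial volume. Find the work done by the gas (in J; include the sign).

-37800 J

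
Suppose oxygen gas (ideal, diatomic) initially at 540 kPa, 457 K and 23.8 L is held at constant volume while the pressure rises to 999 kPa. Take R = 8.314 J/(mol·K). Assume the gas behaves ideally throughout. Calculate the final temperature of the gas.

845 K

Isochoric: V stays 23.8 L; P/T = const ⇒ T₂ = 845 K, P₂ = 999 kPa.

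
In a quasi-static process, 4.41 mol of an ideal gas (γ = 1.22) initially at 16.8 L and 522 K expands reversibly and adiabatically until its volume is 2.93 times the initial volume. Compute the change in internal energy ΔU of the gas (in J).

P₁ = nRT₁/V₁ = 4.41×8.314×522/16.8 = 1140 kPa.
Adiabatic: TV^(γ−1) = const ⇒ T₂ = 522×(0.341)^0.220 = 412 K; PV^γ = const ⇒ P₂ = 307 kPa.
For an ideal gas ΔU = nCvΔT with Cv = R/(γ−1) = 37.8 J/(mol·K).
ΔU = 4.41×37.8×(412−522) = -18300 J.

-18300 J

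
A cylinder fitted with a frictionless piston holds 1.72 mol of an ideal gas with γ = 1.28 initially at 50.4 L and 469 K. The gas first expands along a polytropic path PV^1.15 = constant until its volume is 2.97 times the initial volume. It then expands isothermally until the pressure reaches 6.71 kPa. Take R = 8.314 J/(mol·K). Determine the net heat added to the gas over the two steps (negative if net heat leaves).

13000 J

P₁ = nRT₁/V₁ = 1.72×8.314×469/50.4 = 133 kPa.
Step 1 — Polytropic n=1.15: T₂ = T₁(V₁/V₂)^(n−1) = 469×(0.337)^0.15 = 398 K; P₂ = P₁(V₁/V₂)^n = 38.1 kPa.
W = (P₁V₁−P₂V₂)/(n−1) = (133×50.4−38.1×150)/0.15 = 6740 J.
ΔU = nCvΔT = 1.72×29.7×(398−469) = -3610 J.
Q = ΔU + W = 3130 J.
State after step 1: P = 38.1 kPa, V = 150 L, T = 398 K.
Step 2 — Isothermal: T stays 398 K; PV = const ⇒ V₂ = 849 L, P₂ = 6.71 kPa.
ΔU = 0 (ideal gas, T constant).
W = nRT ln(V₂/V₁) = 1.72×8.314×398×ln(5.67) = 9890 J.
Q = ΔU + W = 9890 J.
Net over both steps: W = 16600 J, Q = 13000 J, ΔU = -3610 J.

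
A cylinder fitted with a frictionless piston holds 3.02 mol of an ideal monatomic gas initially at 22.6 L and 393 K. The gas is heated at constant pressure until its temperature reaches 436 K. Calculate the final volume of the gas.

P₁ = nRT₁/V₁ = 3.02×8.314×393/22.6 = 437 kPa.
Isobaric: P stays 437 kPa; V/T = const ⇒ T₂ = 436 K, V₂ = 25.1 L.

25.1 L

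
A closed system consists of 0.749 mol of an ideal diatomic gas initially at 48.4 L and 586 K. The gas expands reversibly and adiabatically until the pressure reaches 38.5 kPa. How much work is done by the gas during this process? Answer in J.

1590 J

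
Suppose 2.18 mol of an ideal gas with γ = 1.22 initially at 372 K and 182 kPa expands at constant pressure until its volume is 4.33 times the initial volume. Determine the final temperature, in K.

1610 K

V₁ = nRT₁/P₁ = 2.18×8.314×372/182 = 37.0 L.
Isobaric: P stays 182 kPa; V/T = const ⇒ T₂ = 1610 K, V₂ = 160 L.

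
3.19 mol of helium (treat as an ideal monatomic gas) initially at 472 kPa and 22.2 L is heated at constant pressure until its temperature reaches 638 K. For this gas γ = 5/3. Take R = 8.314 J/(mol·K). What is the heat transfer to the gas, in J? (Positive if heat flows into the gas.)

16100 J

T₁ = P₁V₁/(nR) = 472×22.2/(3.19×8.314) = 395 K.
Isobaric: P stays 472 kPa; V/T = const ⇒ T₂ = 638 K, V₂ = 35.8 L.
W = PΔV = 472×(35.8−22.2) kPa·L = 6440 J.
ΔU = nCvΔT = 3.19×12.5×(638−395) = 9660 J.
Q = ΔU + W = nCpΔT = 16100 J.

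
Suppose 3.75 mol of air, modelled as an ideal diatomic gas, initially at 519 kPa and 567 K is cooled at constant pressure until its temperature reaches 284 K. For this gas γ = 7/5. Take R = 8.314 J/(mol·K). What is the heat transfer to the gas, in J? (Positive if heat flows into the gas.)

-30900 J

V₁ = nRT₁/P₁ = 3.75×8.314×567/519 = 34.1 L.
Isobaric: P stays 519 kPa; V/T = const ⇒ T₂ = 284 K, V₂ = 17.1 L.
W = PΔV = 519×(17.1−34.1) kPa·L = -8820 J.
ΔU = nCvΔT = 3.75×20.8×(284−567) = -22100 J.
Q = ΔU + W = nCpΔT = -30900 J.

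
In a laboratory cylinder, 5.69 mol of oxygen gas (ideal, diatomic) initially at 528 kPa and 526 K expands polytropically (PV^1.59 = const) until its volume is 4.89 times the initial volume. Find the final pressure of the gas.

V₁ = nRT₁/P₁ = 5.69×8.314×526/528 = 47.1 L.
Polytropic n=1.59: T₂ = T₁(V₁/V₂)^(n−1) = 526×(0.204)^0.59 = 206 K; P₂ = P₁(V₁/V₂)^n = 42.3 kPa.

42.3 kPa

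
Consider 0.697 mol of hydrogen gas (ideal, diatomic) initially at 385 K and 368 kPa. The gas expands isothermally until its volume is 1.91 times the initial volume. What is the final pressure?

193 kPa

V₁ = nRT₁/P₁ = 0.697×8.314×385/368 = 6.06 L.
Isothermal: T stays 385 K; PV = const ⇒ V₂ = 11.6 L, P₂ = 193 kPa.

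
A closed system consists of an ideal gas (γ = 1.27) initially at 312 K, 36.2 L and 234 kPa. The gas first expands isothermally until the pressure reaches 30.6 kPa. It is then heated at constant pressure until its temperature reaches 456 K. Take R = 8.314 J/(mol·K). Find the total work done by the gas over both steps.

21100 J

n = P₁V₁/(RT₁) = 234×36.2/(8.314×312) = 3.27 mol.
Step 1 — Isothermal: T stays 312 K; PV = const ⇒ V₂ = 277 L, P₂ = 30.6 kPa.
ΔU = 0 (ideal gas, T constant).
W = nRT ln(V₂/V₁) = 3.27×8.314×312×ln(7.65) = 17200 J.
Q = ΔU + W = 17200 J.
State after step 1: P = 30.6 kPa, V = 277 L, T = 312 K.
Step 2 — Isobaric: P stays 30.6 kPa; V/T = const ⇒ T₂ = 456 K, V₂ = 405 L.
W = PΔV = 30.6×(405−277) kPa·L = 3910 J.
ΔU = nCvΔT = 3.27×30.8×(456−312) = 14500 J.
Q = ΔU + W = nCpΔT = 18400 J.
Net over both steps: W = 21100 J, Q = 35600 J, ΔU = 14500 J.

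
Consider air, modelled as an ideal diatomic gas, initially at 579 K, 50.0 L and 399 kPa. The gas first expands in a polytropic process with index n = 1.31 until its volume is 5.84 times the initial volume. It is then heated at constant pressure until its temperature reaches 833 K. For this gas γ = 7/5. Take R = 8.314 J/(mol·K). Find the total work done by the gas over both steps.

n = P₁V₁/(RT₁) = 399×50.0/(8.314×579) = 4.14 mol.
Step 1 — Polytropic n=1.31: T₂ = T₁(V₁/V₂)^(n−1) = 579×(0.171)^0.31 = 335 K; P₂ = P₁(V₁/V₂)^n = 39.5 kPa.
W = (P₁V₁−P₂V₂)/(n−1) = (399×50.0−39.5×292)/0.31 = 27100 J.
ΔU = nCvΔT = 4.14×20.8×(335−579) = -21000 J.
Q = ΔU + W = 6100 J.
State after step 1: P = 39.5 kPa, V = 292 L, T = 335 K.
Step 2 — Isobaric: P stays 39.5 kPa; V/T = const ⇒ T₂ = 833 K, V₂ = 726 L.
W = PΔV = 39.5×(726−292) kPa·L = 17200 J.
ΔU = nCvΔT = 4.14×20.8×(833−335) = 42900 J.
Q = ΔU + W = nCpΔT = 60100 J.
Net over both steps: W = 44300 J, Q = 66200 J, ΔU = 21900 J.

44300 J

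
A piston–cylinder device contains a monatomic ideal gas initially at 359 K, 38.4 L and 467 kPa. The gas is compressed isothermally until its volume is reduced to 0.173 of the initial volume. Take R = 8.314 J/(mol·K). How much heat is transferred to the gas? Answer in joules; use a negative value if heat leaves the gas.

n = P₁V₁/(RT₁) = 467×38.4/(8.314×359) = 6.01 mol.
Isothermal: T stays 359 K; PV = const ⇒ V₂ = 6.64 L, P₂ = 2700 kPa.
ΔU = 0 (ideal gas, T constant).
W = nRT ln(V₂/V₁) = 6.01×8.314×359×ln(0.173) = -31500 J.
Q = ΔU + W = -31500 J.

-31500 J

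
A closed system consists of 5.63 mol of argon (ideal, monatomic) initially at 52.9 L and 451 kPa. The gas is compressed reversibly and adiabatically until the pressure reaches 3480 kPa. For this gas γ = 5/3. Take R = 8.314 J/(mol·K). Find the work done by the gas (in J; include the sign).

-45300 J

T₁ = P₁V₁/(nR) = 451×52.9/(5.63×8.314) = 510 K.
Adiabatic: T₂/T₁ = (P₂/P₁)^((γ−1)/γ) ⇒ T₂ = 510×(7.72)^0.400 = 1150 K; V₂ = 15.5 L.
ΔU = nCvΔT = 5.63×12.5×(1150−510) = 45300 J.
Q = 0 for an adiabatic process, so W = −ΔU = -45300 J.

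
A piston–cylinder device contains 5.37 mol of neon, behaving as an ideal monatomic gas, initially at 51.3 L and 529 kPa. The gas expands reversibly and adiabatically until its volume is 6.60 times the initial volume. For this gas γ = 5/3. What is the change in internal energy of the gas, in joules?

-29100 J

T₁ = P₁V₁/(nR) = 529×51.3/(5.37×8.314) = 608 K.
Adiabatic: TV^(γ−1) = const ⇒ T₂ = 608×(0.152)^0.667 = 173 K; PV^γ = const ⇒ P₂ = 22.8 kPa.
For an ideal gas ΔU = nCvΔT with Cv = (3/2)R = 12.5 J/(mol·K).
ΔU = 5.37×12.5×(173−608) = -29100 J.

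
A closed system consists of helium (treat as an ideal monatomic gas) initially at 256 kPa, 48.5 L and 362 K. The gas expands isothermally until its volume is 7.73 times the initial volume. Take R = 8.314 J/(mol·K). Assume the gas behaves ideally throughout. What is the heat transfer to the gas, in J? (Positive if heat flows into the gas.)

n = P₁V₁/(RT₁) = 256×48.5/(8.314×362) = 4.13 mol.
Isothermal: T stays 362 K; PV = const ⇒ V₂ = 375 L, P₂ = 33.1 kPa.
ΔU = 0 (ideal gas, T constant).
W = nRT ln(V₂/V₁) = 4.13×8.314×362×ln(7.73) = 25400 J.
Q = ΔU + W = 25400 J.

25400 J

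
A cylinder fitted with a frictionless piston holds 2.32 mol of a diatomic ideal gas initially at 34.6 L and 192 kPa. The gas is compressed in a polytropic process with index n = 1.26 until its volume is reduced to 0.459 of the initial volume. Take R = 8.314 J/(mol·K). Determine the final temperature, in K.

422 K

T₁ = P₁V₁/(nR) = 192×34.6/(2.32×8.314) = 344 K.
Polytropic n=1.26: T₂ = T₁(V₁/V₂)^(n−1) = 344×(2.18)^0.26 = 422 K; P₂ = P₁(V₁/V₂)^n = 512 kPa.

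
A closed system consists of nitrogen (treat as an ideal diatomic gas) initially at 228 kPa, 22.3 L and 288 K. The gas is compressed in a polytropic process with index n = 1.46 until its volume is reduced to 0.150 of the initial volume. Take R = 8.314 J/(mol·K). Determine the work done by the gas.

n = P₁V₁/(RT₁) = 228×22.3/(8.314×288) = 2.12 mol.
Polytropic n=1.46: T₂ = T₁(V₁/V₂)^(n−1) = 288×(6.67)^0.46 = 689 K; P₂ = P₁(V₁/V₂)^n = 3640 kPa.
W = (P₁V₁−P₂V₂)/(n−1) = (228×22.3−3640×3.35)/0.46 = -15400 J.

-15400 J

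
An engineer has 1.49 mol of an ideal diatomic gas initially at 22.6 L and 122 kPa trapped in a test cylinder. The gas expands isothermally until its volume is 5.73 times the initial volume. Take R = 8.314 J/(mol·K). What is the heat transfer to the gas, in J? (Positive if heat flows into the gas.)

T₁ = P₁V₁/(nR) = 122×22.6/(1.49×8.314) = 223 K.
Isothermal: T stays 223 K; PV = const ⇒ V₂ = 129 L, P₂ = 21.3 kPa.
ΔU = 0 (ideal gas, T constant).
W = nRT ln(V₂/V₁) = 1.49×8.314×223×ln(5.73) = 4810 J.
Q = ΔU + W = 4810 J.

4810 J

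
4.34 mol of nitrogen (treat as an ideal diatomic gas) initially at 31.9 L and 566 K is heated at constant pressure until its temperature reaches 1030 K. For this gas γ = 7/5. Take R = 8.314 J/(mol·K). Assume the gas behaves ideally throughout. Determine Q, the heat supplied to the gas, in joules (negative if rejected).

P₁ = nRT₁/V₁ = 4.34×8.314×566/31.9 = 640 kPa.
Isobaric: P stays 640 kPa; V/T = const ⇒ T₂ = 1030 K, V₂ = 58.1 L.
W = PΔV = 640×(58.1−31.9) kPa·L = 16700 J.
ΔU = nCvΔT = 4.34×20.8×(1030−566) = 41900 J.
Q = ΔU + W = nCpΔT = 58600 J.

58600 J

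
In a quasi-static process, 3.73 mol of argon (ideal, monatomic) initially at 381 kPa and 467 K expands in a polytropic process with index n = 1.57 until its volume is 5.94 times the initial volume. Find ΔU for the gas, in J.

V₁ = nRT₁/P₁ = 3.73×8.314×467/381 = 38.0 L.
Polytropic n=1.57: T₂ = T₁(V₁/V₂)^(n−1) = 467×(0.168)^0.57 = 169 K; P₂ = P₁(V₁/V₂)^n = 23.2 kPa.
For an ideal gas ΔU = nCvΔT with Cv = (3/2)R = 12.5 J/(mol·K).
ΔU = 3.73×12.5×(169−467) = -13900 J.

-13900 J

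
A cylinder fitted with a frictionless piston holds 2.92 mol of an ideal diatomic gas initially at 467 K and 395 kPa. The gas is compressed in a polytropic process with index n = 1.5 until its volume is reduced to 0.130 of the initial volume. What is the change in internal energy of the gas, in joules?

V₁ = nRT₁/P₁ = 2.92×8.314×467/395 = 28.7 L.
Polytropic n=1.5: T₂ = T₁(V₁/V₂)^(n−1) = 467×(7.69)^0.50 = 1300 K; P₂ = P₁(V₁/V₂)^n = 8430 kPa.
For an ideal gas ΔU = nCvΔT with Cv = (5/2)R = 20.8 J/(mol·K).
ΔU = 2.92×20.8×(1300−467) = 50300 J.

50300 J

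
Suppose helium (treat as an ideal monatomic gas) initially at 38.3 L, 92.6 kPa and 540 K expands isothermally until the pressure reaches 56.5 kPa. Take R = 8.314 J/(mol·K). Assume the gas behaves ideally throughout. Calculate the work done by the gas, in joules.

1750 J

n = P₁V₁/(RT₁) = 92.6×38.3/(8.314×540) = 0.790 mol.
Isothermal: T stays 540 K; PV = const ⇒ V₂ = 62.8 L, P₂ = 56.5 kPa.
W = nRT ln(V₂/V₁) = 0.790×8.314×540×ln(1.64) = 1750 J.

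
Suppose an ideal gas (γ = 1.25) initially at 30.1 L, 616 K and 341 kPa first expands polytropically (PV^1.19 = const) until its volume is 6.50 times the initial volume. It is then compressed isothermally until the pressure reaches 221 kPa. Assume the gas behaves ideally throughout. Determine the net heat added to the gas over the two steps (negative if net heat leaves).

-9020 J

n = P₁V₁/(RT₁) = 341×30.1/(8.314×616) = 2.00 mol.
Step 1 — Polytropic n=1.19: T₂ = T₁(V₁/V₂)^(n−1) = 616×(0.154)^0.19 = 432 K; P₂ = P₁(V₁/V₂)^n = 36.8 kPa.
W = (P₁V₁−P₂V₂)/(n−1) = (341×30.1−36.8×196)/0.19 = 16200 J.
ΔU = nCvΔT = 2.00×33.3×(432−616) = -12300 J.
Q = ΔU + W = 3880 J.
State after step 1: P = 36.8 kPa, V = 196 L, T = 432 K.
Step 2 — Isothermal: T stays 432 K; PV = const ⇒ V₂ = 32.5 L, P₂ = 221 kPa.
ΔU = 0 (ideal gas, T constant).
W = nRT ln(V₂/V₁) = 2.00×8.314×432×ln(0.166) = -12900 J.
Q = ΔU + W = -12900 J.
Net over both steps: W = 3270 J, Q = -9020 J, ΔU = -12300 J.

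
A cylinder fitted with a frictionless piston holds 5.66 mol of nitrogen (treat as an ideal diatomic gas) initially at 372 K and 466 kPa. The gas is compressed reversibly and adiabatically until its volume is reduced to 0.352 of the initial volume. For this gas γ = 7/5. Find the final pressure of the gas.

V₁ = nRT₁/P₁ = 5.66×8.314×372/466 = 37.6 L.
Adiabatic: TV^(γ−1) = const ⇒ T₂ = 372×(2.84)^0.400 = 565 K; PV^γ = const ⇒ P₂ = 2010 kPa.

2010 kPa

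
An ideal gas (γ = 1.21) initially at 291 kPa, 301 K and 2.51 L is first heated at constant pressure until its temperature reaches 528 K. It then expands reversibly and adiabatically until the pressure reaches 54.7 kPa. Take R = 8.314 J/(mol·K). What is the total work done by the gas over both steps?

2090 J

n = P₁V₁/(RT₁) = 291×2.51/(8.314×301) = 0.292 mol.
Step 1 — Isobaric: P stays 291 kPa; V/T = const ⇒ T₂ = 528 K, V₂ = 4.40 L.
W = PΔV = 291×(4.40−2.51) kPa·L = 551 J.
ΔU = nCvΔT = 0.292×39.6×(528−301) = 2620 J.
Q = ΔU + W = nCpΔT = 3170 J.
State after step 1: P = 291 kPa, V = 4.40 L, T = 528 K.
Step 2 — Adiabatic: T₂/T₁ = (P₂/P₁)^((γ−1)/γ) ⇒ T₂ = 528×(0.188)^0.174 = 395 K; V₂ = 17.5 L.
ΔU = nCvΔT = 0.292×39.6×(395−528) = -1540 J.
Q = 0 for an adiabatic process, so W = −ΔU = 1540 J.
Net over both steps: W = 2090 J, Q = 3170 J, ΔU = 1090 J.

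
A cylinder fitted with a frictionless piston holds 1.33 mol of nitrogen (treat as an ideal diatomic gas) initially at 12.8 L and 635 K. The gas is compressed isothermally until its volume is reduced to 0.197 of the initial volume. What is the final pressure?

P₁ = nRT₁/V₁ = 1.33×8.314×635/12.8 = 549 kPa.
Isothermal: T stays 635 K; PV = const ⇒ V₂ = 2.52 L, P₂ = 2780 kPa.

2780 kPa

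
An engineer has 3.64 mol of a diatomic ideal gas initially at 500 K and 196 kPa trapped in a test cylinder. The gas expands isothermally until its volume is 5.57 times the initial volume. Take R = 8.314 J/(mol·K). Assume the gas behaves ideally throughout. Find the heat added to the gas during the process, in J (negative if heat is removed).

26000 J

V₁ = nRT₁/P₁ = 3.64×8.314×500/196 = 77.2 L.
Isothermal: T stays 500 K; PV = const ⇒ V₂ = 430 L, P₂ = 35.2 kPa.
ΔU = 0 (ideal gas, T constant).
W = nRT ln(V₂/V₁) = 3.64×8.314×500×ln(5.57) = 26000 J.
Q = ΔU + W = 26000 J.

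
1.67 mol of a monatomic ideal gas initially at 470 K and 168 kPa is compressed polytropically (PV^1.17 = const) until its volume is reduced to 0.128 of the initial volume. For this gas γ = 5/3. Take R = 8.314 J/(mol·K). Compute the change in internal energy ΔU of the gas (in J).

V₁ = nRT₁/P₁ = 1.67×8.314×470/168 = 38.8 L.
Polytropic n=1.17: T₂ = T₁(V₁/V₂)^(n−1) = 470×(7.81)^0.17 = 667 K; P₂ = P₁(V₁/V₂)^n = 1860 kPa.
For an ideal gas ΔU = nCvΔT with Cv = (3/2)R = 12.5 J/(mol·K).
ΔU = 1.67×12.5×(667−470) = 4090 J.

4090 J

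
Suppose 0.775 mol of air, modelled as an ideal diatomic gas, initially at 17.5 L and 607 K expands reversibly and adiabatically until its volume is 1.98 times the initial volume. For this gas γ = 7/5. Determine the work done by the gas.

2340 J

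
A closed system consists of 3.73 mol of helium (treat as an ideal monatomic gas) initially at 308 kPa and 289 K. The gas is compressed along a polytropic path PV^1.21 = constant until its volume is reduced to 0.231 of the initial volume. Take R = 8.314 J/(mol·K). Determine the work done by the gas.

V₁ = nRT₁/P₁ = 3.73×8.314×289/308 = 29.1 L.
Polytropic n=1.21: T₂ = T₁(V₁/V₂)^(n−1) = 289×(4.33)^0.21 = 393 K; P₂ = P₁(V₁/V₂)^n = 1810 kPa.
W = (P₁V₁−P₂V₂)/(n−1) = (308×29.1−1810×6.72)/0.21 = -15400 J.

-15400 J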